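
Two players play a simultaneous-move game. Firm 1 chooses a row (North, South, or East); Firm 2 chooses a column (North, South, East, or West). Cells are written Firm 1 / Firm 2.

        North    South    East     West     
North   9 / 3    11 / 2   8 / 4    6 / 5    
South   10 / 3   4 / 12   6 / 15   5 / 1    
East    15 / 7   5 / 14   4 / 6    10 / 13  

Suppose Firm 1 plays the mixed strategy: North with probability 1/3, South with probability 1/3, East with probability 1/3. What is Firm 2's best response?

Compute Firm 2's expected payoff from each pure strategy against the given mix.
North: (1/3)·3 + (1/3)·3 + (1/3)·7 = 13/3
South: (1/3)·2 + (1/3)·12 + (1/3)·14 = 28/3
East: (1/3)·4 + (1/3)·15 + (1/3)·6 = 25/3
West: (1/3)·5 + (1/3)·1 + (1/3)·13 = 19/3
Highest expected payoff is 28/3, from South.

South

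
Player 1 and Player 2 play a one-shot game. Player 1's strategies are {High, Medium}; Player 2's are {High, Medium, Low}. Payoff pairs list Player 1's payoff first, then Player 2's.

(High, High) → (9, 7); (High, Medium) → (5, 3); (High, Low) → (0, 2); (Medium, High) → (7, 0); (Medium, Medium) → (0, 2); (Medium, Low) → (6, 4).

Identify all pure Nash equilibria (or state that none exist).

(High, High) and (Medium, Low)

Find each player's best response to every opponent strategy; NE are the intersections.
Player 1's best responses — vs High: High (payoff 9); vs Medium: High (payoff 5); vs Low: Medium (payoff 6).
Player 2's best responses — vs High: High (payoff 7); vs Medium: Low (payoff 4).
Mutual best responses occur at (High, High) and (Medium, Low); at each, neither player gains by switching.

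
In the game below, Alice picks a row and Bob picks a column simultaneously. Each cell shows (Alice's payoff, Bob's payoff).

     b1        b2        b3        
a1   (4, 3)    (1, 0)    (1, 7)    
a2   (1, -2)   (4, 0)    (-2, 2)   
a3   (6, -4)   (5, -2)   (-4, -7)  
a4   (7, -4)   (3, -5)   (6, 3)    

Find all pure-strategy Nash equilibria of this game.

(a3, b2) and (a4, b3)

A profile is a Nash equilibrium when each player is best-responding to the other.
Alice's best responses — vs b1: a4 (payoff 7); vs b2: a3 (payoff 5); vs b3: a4 (payoff 6).
Bob's best responses — vs a1: b3 (payoff 7); vs a2: b3 (payoff 2); vs a3: b2 (payoff -2); vs a4: b3 (payoff 3).
Mutual best responses occur at (a3, b2) and (a4, b3); at each, neither player gains by switching.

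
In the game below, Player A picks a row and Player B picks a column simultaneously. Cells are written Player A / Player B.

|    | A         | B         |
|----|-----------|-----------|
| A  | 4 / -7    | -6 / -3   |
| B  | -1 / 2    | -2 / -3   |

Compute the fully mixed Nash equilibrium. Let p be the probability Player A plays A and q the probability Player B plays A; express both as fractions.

In a mixed NE each player is indifferent between their pure strategies, so the opponent's mix sets the indifference.
Player B indifferent between A and B: p·(-7) + (1−p)·2 = p·(-3) + (1−p)·(-3) ⟹ 2 + (-9)p = (-3) + 0p ⟹ p = 5/9.
Player A indifferent between A and B: q·4 + (1−q)·(-6) = q·(-1) + (1−q)·(-2) ⟹ (-6) + 10q = (-2) + 1q ⟹ q = 4/9.

p = 5/9, q = 4/9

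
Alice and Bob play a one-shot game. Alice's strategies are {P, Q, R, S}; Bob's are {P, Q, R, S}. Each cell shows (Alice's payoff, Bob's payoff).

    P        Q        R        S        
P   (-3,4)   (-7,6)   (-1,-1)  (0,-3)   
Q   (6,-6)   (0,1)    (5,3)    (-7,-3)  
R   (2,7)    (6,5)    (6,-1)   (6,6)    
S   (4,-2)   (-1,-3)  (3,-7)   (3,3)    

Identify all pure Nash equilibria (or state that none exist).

A profile is a Nash equilibrium when each player is best-responding to the other.
Alice's best responses — vs P: Q (payoff 6); vs Q: R (payoff 6); vs R: R (payoff 6); vs S: R (payoff 6).
Bob's best responses — vs P: Q (payoff 6); vs Q: R (payoff 3); vs R: P (payoff 7); vs S: S (payoff 3).
No cell has both players best-responding. For instance, Alice's best reply to S is R, but against R Bob prefers P over S.

None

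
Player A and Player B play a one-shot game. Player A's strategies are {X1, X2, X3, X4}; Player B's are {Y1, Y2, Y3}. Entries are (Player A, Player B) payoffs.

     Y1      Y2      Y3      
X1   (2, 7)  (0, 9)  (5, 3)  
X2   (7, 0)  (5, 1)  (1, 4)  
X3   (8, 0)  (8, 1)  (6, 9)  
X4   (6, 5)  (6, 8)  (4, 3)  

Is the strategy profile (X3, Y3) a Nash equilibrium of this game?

Holding Player B at Y3: Player A gets 6 from X3, versus 5 from X1, 1 from X2, 4 from X4. No profitable deviation for Player A.
Holding Player A at X3: Player B gets 9 from Y3, versus 0 from Y1, 1 from Y2. No profitable deviation for Player B either.

Yes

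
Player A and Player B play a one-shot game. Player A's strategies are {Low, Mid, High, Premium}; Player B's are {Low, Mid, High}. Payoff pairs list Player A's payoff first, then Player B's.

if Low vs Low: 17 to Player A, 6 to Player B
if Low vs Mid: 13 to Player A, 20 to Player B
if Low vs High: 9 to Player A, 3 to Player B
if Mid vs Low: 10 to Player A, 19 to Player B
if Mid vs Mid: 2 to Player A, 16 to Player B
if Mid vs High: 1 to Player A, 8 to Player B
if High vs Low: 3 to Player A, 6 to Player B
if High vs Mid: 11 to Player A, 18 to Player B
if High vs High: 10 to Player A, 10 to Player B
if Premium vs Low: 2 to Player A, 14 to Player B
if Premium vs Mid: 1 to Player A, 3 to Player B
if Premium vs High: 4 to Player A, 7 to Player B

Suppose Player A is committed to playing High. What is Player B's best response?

With Player A fixed at High, Player B's payoffs are: Low → 6, Mid → 18, High → 10.
The maximum is 18, achieved by Mid.

Mid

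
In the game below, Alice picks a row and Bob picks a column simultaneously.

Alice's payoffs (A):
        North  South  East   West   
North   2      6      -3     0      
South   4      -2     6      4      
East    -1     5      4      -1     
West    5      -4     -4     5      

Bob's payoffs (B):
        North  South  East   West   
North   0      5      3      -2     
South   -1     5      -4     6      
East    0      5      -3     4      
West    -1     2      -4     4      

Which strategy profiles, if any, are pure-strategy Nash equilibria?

A profile is a Nash equilibrium when each player is best-responding to the other.
Alice's best responses — vs North: West (payoff 5); vs South: North (payoff 6); vs East: South (payoff 6); vs West: West (payoff 5).
Bob's best responses — vs North: South (payoff 5); vs South: West (payoff 6); vs East: South (payoff 5); vs West: West (payoff 4).
Mutual best responses occur at (North, South) and (West, West); at each, neither player gains by switching.

(North, South) and (West, West)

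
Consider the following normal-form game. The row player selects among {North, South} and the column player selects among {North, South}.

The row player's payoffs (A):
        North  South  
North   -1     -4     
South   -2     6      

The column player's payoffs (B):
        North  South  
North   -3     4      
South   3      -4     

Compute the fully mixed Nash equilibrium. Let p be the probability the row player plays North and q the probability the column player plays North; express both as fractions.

Each player's mixing probability is pinned down by making the *other* player indifferent.
The column player indifferent between North and South: p·(-3) + (1−p)·3 = p·4 + (1−p)·(-4) ⟹ 3 + (-6)p = (-4) + 8p ⟹ p = 1/2.
The row player indifferent between North and South: q·(-1) + (1−q)·(-4) = q·(-2) + (1−q)·6 ⟹ (-4) + 3q = 6 + (-8)q ⟹ q = 10/11.

p = 1/2, q = 10/11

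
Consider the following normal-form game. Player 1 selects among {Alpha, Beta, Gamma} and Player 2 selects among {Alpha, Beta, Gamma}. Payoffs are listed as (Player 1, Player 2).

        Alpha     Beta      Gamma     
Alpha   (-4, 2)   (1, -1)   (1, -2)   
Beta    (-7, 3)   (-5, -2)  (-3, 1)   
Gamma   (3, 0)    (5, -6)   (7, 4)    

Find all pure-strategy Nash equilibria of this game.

Check mutual best responses: a cell is a NE iff neither player can gain by unilaterally deviating.
Player 1's best responses — vs Alpha: Gamma (payoff 3); vs Beta: Gamma (payoff 5); vs Gamma: Gamma (payoff 7).
Player 2's best responses — vs Alpha: Alpha (payoff 2); vs Beta: Alpha (payoff 3); vs Gamma: Gamma (payoff 4).
The only mutual best response is (Gamma, Gamma); neither player gains by switching there.

(Gamma, Gamma)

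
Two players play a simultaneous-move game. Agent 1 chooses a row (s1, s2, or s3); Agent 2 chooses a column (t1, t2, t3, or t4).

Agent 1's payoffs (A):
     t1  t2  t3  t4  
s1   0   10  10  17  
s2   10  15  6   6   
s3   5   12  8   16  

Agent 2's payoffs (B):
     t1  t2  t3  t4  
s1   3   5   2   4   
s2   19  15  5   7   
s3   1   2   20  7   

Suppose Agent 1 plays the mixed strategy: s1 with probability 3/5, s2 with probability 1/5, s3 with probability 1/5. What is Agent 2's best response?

Compute Agent 2's expected payoff from each pure strategy against the given mix.
t1: (3/5)·3 + (1/5)·19 + (1/5)·1 = 29/5
t2: (3/5)·5 + (1/5)·15 + (1/5)·2 = 32/5
t3: (3/5)·2 + (1/5)·5 + (1/5)·20 = 31/5
t4: (3/5)·4 + (1/5)·7 + (1/5)·7 = 26/5
Highest expected payoff is 32/5, from t2.

t2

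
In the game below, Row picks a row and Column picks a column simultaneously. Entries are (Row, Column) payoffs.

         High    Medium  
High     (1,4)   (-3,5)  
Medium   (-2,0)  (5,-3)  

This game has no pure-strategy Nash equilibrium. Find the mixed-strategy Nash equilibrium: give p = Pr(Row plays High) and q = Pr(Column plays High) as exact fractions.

Each player's mixing probability is pinned down by making the *other* player indifferent.
Column indifferent between High and Medium: p·4 + (1−p)·0 = p·5 + (1−p)·(-3) ⟹ 0 + 4p = (-3) + 8p ⟹ p = 3/4.
Row indifferent between High and Medium: q·1 + (1−q)·(-3) = q·(-2) + (1−q)·5 ⟹ (-3) + 4q = 5 + (-7)q ⟹ q = 8/11.

p = 3/4, q = 8/11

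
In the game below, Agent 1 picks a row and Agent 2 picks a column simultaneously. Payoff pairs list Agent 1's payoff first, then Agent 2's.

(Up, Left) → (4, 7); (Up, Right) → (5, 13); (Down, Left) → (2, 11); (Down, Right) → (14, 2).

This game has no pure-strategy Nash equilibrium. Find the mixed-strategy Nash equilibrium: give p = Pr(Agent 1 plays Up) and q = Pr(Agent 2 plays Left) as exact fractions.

Each player's mixing probability is pinned down by making the *other* player indifferent.
Agent 2 indifferent between Left and Right: p·7 + (1−p)·11 = p·13 + (1−p)·2 ⟹ 11 + (-4)p = 2 + 11p ⟹ p = 3/5.
Agent 1 indifferent between Up and Down: q·4 + (1−q)·5 = q·2 + (1−q)·14 ⟹ 5 + (-1)q = 14 + (-12)q ⟹ q = 9/11.

p = 3/5, q = 9/11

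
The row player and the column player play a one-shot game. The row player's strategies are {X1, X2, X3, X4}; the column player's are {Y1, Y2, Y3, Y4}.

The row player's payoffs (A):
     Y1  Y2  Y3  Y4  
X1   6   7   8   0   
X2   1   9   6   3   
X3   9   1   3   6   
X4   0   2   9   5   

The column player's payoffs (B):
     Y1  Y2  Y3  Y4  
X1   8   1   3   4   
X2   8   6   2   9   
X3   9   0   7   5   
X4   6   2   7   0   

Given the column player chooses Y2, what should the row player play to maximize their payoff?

With the column player fixed at Y2, the row player's payoffs are: X1 → 7, X2 → 9, X3 → 1, X4 → 2.
The maximum is 9, achieved by X2.

X2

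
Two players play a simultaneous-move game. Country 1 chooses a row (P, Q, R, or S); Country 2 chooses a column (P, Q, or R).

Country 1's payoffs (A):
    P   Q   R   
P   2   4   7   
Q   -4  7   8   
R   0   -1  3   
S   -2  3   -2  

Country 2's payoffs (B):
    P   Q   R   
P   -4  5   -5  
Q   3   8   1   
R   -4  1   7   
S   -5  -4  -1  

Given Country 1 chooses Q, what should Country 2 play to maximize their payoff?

With Country 1 fixed at Q, Country 2's payoffs are: P → 3, Q → 8, R → 1.
The maximum is 8, achieved by Q.

Q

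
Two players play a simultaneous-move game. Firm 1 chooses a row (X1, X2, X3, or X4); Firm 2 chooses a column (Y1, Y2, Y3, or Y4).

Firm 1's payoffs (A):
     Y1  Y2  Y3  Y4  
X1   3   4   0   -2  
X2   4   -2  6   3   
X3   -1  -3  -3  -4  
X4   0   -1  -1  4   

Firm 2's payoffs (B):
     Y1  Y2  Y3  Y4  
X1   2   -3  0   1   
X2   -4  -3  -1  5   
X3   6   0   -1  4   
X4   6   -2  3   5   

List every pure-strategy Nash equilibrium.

None

A profile is a Nash equilibrium when each player is best-responding to the other.
Firm 1's best responses — vs Y1: X2 (payoff 4); vs Y2: X1 (payoff 4); vs Y3: X2 (payoff 6); vs Y4: X4 (payoff 4).
Firm 2's best responses — vs X1: Y1 (payoff 2); vs X2: Y4 (payoff 5); vs X3: Y1 (payoff 6); vs X4: Y1 (payoff 6).
No cell has both players best-responding. For instance, Firm 1's best reply to Y4 is X4, but against X4 Firm 2 prefers Y1 over Y4.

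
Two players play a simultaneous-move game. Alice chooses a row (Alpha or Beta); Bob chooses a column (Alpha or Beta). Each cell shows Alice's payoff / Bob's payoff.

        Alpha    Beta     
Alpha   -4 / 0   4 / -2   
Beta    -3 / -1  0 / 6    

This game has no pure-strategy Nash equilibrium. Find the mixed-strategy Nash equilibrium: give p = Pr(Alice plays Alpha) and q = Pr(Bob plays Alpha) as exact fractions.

p = 7/9, q = 4/5

In a mixed NE each player is indifferent between their pure strategies, so the opponent's mix sets the indifference.
Bob indifferent between Alpha and Beta: p·0 + (1−p)·(-1) = p·(-2) + (1−p)·6 ⟹ (-1) + 1p = 6 + (-8)p ⟹ p = 7/9.
Alice indifferent between Alpha and Beta: q·(-4) + (1−q)·4 = q·(-3) + (1−q)·0 ⟹ 4 + (-8)q = 0 + (-3)q ⟹ q = 4/5.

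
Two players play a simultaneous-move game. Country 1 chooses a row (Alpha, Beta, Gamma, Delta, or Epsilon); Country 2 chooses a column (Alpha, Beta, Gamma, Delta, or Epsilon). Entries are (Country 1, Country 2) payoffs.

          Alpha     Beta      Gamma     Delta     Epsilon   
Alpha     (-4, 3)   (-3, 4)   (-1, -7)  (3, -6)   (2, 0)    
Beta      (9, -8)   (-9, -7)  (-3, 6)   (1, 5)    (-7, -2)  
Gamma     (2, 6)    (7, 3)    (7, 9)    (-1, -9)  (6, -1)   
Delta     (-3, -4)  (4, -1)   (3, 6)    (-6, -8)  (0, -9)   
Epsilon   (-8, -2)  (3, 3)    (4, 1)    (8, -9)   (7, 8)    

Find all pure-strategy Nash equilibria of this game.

A profile is a Nash equilibrium when each player is best-responding to the other.
Country 1's best responses — vs Alpha: Beta (payoff 9); vs Beta: Gamma (payoff 7); vs Gamma: Gamma (payoff 7); vs Delta: Epsilon (payoff 8); vs Epsilon: Epsilon (payoff 7).
Country 2's best responses — vs Alpha: Beta (payoff 4); vs Beta: Gamma (payoff 6); vs Gamma: Gamma (payoff 9); vs Delta: Gamma (payoff 6); vs Epsilon: Epsilon (payoff 8).
Mutual best responses occur at (Gamma, Gamma) and (Epsilon, Epsilon); at each, neither player gains by switching.

(Gamma, Gamma) and (Epsilon, Epsilon)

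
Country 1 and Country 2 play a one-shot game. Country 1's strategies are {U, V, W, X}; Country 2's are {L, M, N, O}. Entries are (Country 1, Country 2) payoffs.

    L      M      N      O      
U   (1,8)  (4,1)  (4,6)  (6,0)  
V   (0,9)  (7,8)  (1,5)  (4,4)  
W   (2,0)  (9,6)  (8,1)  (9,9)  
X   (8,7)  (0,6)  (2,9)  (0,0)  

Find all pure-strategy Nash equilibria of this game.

Check mutual best responses: a cell is a NE iff neither player can gain by unilaterally deviating.
Country 1's best responses — vs L: X (payoff 8); vs M: W (payoff 9); vs N: W (payoff 8); vs O: W (payoff 9).
Country 2's best responses — vs U: L (payoff 8); vs V: L (payoff 9); vs W: O (payoff 9); vs X: N (payoff 9).
The only mutual best response is (W, O); neither player gains by switching there.

(W, O)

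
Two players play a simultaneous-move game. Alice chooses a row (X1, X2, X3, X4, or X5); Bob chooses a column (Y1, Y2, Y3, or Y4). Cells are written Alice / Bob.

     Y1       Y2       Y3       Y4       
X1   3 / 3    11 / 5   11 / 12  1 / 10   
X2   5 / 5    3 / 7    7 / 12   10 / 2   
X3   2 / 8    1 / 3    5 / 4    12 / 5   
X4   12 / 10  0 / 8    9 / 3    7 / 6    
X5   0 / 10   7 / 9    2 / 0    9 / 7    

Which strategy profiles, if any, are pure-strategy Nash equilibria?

(X1, Y3) and (X4, Y1)

Check mutual best responses: a cell is a NE iff neither player can gain by unilaterally deviating.
Alice's best responses — vs Y1: X4 (payoff 12); vs Y2: X1 (payoff 11); vs Y3: X1 (payoff 11); vs Y4: X3 (payoff 12).
Bob's best responses — vs X1: Y3 (payoff 12); vs X2: Y3 (payoff 12); vs X3: Y1 (payoff 8); vs X4: Y1 (payoff 10); vs X5: Y1 (payoff 10).
Mutual best responses occur at (X1, Y3) and (X4, Y1); at each, neither player gains by switching.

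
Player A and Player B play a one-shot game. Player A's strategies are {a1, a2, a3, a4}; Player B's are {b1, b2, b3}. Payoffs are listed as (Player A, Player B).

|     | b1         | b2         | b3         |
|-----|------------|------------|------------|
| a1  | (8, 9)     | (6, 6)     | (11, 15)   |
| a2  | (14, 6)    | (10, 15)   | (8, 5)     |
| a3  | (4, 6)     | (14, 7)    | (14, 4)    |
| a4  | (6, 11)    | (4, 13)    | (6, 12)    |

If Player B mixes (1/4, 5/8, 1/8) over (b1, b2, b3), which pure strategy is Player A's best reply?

a3

Compute Player A's expected payoff from each pure strategy against the given mix.
a1: (1/4)·8 + (5/8)·6 + (1/8)·11 = 57/8
a2: (1/4)·14 + (5/8)·10 + (1/8)·8 = 43/4
a3: (1/4)·4 + (5/8)·14 + (1/8)·14 = 23/2
a4: (1/4)·6 + (5/8)·4 + (1/8)·6 = 19/4
Highest expected payoff is 23/2, from a3.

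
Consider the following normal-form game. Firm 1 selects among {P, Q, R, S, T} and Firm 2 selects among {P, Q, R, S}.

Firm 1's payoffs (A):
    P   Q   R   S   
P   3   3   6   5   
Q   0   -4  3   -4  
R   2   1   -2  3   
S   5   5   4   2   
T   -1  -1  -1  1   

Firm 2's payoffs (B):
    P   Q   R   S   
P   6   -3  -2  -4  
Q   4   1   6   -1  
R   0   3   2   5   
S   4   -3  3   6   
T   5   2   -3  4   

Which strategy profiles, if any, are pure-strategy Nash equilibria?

Check mutual best responses: a cell is a NE iff neither player can gain by unilaterally deviating.
Firm 1's best responses — vs P: S (payoff 5); vs Q: S (payoff 5); vs R: P (payoff 6); vs S: P (payoff 5).
Firm 2's best responses — vs P: P (payoff 6); vs Q: R (payoff 6); vs R: S (payoff 5); vs S: S (payoff 6); vs T: P (payoff 5).
No cell has both players best-responding. For instance, Firm 1's best reply to R is P, but against P Firm 2 prefers P over R.

No pure-strategy Nash equilibrium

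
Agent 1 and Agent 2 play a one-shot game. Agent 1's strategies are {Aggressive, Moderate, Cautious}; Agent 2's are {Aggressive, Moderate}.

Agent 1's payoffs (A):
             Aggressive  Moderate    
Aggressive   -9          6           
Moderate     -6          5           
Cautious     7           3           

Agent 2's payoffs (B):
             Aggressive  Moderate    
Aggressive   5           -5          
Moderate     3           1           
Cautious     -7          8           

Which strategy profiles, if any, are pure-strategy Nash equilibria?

Find each player's best response to every opponent strategy; NE are the intersections.
Agent 1's best responses — vs Aggressive: Cautious (payoff 7); vs Moderate: Aggressive (payoff 6).
Agent 2's best responses — vs Aggressive: Aggressive (payoff 5); vs Moderate: Aggressive (payoff 3); vs Cautious: Moderate (payoff 8).
No cell has both players best-responding. For instance, Agent 1's best reply to Aggressive is Cautious, but against Cautious Agent 2 prefers Moderate over Aggressive.

None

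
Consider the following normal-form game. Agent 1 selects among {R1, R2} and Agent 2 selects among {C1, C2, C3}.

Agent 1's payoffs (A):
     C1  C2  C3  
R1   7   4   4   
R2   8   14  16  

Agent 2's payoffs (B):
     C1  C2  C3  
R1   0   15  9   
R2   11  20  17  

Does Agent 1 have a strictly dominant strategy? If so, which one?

Check whether one of Agent 1's strategies beats all alternatives regardless of what the opponent does.
R2 strictly dominates: vs C1: 8 > 7; vs C2: 14 > 4; vs C3: 16 > 4.

R2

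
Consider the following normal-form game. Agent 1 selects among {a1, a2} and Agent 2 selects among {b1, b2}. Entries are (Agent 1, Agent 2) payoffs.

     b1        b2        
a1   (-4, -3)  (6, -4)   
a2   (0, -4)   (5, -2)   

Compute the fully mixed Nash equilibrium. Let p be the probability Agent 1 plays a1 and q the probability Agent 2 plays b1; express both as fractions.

In a mixed NE each player is indifferent between their pure strategies, so the opponent's mix sets the indifference.
Agent 2 indifferent between b1 and b2: p·(-3) + (1−p)·(-4) = p·(-4) + (1−p)·(-2) ⟹ (-4) + 1p = (-2) + (-2)p ⟹ p = 2/3.
Agent 1 indifferent between a1 and a2: q·(-4) + (1−q)·6 = q·0 + (1−q)·5 ⟹ 6 + (-10)q = 5 + (-5)q ⟹ q = 1/5.

p = 2/3, q = 1/5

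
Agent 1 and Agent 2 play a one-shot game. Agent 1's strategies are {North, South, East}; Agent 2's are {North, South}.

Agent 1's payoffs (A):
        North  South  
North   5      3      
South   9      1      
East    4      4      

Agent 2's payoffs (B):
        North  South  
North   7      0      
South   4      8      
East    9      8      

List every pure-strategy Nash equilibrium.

No pure-strategy Nash equilibrium

A profile is a Nash equilibrium when each player is best-responding to the other.
Agent 1's best responses — vs North: South (payoff 9); vs South: East (payoff 4).
Agent 2's best responses — vs North: North (payoff 7); vs South: South (payoff 8); vs East: North (payoff 9).
No cell has both players best-responding. For instance, Agent 1's best reply to North is South, but against South Agent 2 prefers South over North.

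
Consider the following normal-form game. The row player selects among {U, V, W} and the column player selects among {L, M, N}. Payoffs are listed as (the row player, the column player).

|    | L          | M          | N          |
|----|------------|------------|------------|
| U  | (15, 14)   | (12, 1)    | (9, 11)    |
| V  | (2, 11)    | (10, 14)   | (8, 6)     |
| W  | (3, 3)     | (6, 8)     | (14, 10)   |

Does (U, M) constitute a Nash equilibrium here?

Holding the column player at M: the row player gets 12 from U, versus 10 from V, 6 from W. No profitable deviation for the row player.
Holding the row player at U: the column player gets 1 from M but could get 14 by switching to L. The column player has a profitable deviation.

No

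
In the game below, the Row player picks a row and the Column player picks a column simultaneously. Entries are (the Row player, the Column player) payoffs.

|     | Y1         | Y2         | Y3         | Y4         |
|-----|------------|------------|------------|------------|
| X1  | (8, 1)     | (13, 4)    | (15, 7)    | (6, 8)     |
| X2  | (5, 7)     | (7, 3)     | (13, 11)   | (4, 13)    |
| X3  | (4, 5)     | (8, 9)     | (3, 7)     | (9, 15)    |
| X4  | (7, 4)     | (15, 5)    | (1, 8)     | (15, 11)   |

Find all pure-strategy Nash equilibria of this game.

(X4, Y4)

Find each player's best response to every opponent strategy; NE are the intersections.
The Row player's best responses — vs Y1: X1 (payoff 8); vs Y2: X4 (payoff 15); vs Y3: X1 (payoff 15); vs Y4: X4 (payoff 15).
The Column player's best responses — vs X1: Y4 (payoff 8); vs X2: Y4 (payoff 13); vs X3: Y4 (payoff 15); vs X4: Y4 (payoff 11).
The only mutual best response is (X4, Y4); neither player gains by switching there.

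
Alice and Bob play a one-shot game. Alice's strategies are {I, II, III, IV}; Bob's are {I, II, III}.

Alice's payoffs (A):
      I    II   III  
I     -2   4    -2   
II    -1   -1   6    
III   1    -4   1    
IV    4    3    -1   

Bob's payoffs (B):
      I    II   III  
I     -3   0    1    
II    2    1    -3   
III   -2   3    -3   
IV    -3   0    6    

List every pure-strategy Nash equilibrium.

None

Check mutual best responses: a cell is a NE iff neither player can gain by unilaterally deviating.
Alice's best responses — vs I: IV (payoff 4); vs II: I (payoff 4); vs III: II (payoff 6).
Bob's best responses — vs I: III (payoff 1); vs II: I (payoff 2); vs III: II (payoff 3); vs IV: III (payoff 6).
No cell has both players best-responding. For instance, Alice's best reply to III is II, but against II Bob prefers I over III.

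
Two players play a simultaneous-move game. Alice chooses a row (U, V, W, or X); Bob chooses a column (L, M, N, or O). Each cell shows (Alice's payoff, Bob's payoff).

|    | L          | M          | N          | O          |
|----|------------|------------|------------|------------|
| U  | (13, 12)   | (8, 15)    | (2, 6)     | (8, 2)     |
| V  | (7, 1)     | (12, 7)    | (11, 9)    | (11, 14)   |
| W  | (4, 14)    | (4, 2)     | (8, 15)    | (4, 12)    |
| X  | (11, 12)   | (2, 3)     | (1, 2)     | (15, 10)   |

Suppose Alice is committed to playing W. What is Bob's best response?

N

With Alice fixed at W, Bob's payoffs are: L → 14, M → 2, N → 15, O → 12.
The maximum is 15, achieved by N.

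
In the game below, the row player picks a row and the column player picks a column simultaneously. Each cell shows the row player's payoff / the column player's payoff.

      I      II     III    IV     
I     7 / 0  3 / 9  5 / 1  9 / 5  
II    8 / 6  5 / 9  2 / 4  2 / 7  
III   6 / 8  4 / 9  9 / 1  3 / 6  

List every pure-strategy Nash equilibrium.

(II, II)

Find each player's best response to every opponent strategy; NE are the intersections.
The row player's best responses — vs I: II (payoff 8); vs II: II (payoff 5); vs III: III (payoff 9); vs IV: I (payoff 9).
The column player's best responses — vs I: II (payoff 9); vs II: II (payoff 9); vs III: II (payoff 9).
The only mutual best response is (II, II); neither player gains by switching there.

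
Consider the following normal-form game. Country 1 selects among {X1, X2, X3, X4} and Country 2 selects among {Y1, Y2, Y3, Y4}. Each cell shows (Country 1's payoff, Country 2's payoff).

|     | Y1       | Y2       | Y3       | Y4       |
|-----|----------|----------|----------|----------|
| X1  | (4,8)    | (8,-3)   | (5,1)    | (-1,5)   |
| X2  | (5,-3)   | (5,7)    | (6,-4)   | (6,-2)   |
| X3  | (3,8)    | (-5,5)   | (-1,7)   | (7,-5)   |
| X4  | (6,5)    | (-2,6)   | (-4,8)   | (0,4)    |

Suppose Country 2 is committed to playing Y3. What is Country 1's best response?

With Country 2 fixed at Y3, Country 1's payoffs are: X1 → 5, X2 → 6, X3 → -1, X4 → -4.
The maximum is 6, achieved by X2.

X2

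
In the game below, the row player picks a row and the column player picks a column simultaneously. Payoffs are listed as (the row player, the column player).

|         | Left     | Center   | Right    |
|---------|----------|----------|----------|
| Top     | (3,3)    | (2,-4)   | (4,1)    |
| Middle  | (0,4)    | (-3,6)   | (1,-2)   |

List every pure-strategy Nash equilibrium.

Check mutual best responses: a cell is a NE iff neither player can gain by unilaterally deviating.
The row player's best responses — vs Left: Top (payoff 3); vs Center: Top (payoff 2); vs Right: Top (payoff 4).
The column player's best responses — vs Top: Left (payoff 3); vs Middle: Center (payoff 6).
The only mutual best response is (Top, Left); neither player gains by switching there.

(Top, Left)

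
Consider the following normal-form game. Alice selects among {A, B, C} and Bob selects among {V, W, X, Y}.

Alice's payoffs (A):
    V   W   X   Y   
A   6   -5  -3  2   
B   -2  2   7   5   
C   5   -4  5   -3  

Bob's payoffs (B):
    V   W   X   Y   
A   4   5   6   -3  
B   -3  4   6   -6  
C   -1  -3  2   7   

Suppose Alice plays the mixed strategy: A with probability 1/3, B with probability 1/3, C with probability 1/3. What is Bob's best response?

X

Bob's best reply maximizes expected payoff against the mix.
V: (1/3)·4 + (1/3)·(-3) + (1/3)·(-1) = 0
W: (1/3)·5 + (1/3)·4 + (1/3)·(-3) = 2
X: (1/3)·6 + (1/3)·6 + (1/3)·2 = 14/3
Y: (1/3)·(-3) + (1/3)·(-6) + (1/3)·7 = -2/3
Highest expected payoff is 14/3, from X.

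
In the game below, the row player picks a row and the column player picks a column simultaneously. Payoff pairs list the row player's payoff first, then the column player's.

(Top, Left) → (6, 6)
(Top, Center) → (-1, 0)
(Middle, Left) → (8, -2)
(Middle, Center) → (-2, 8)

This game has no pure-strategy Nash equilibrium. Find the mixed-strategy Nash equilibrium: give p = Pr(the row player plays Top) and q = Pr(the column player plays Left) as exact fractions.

p = 5/8, q = 1/3

Each player's mixing probability is pinned down by making the *other* player indifferent.
The column player indifferent between Left and Center: p·6 + (1−p)·(-2) = p·0 + (1−p)·8 ⟹ (-2) + 8p = 8 + (-8)p ⟹ p = 5/8.
The row player indifferent between Top and Middle: q·6 + (1−q)·(-1) = q·8 + (1−q)·(-2) ⟹ (-1) + 7q = (-2) + 10q ⟹ q = 1/3.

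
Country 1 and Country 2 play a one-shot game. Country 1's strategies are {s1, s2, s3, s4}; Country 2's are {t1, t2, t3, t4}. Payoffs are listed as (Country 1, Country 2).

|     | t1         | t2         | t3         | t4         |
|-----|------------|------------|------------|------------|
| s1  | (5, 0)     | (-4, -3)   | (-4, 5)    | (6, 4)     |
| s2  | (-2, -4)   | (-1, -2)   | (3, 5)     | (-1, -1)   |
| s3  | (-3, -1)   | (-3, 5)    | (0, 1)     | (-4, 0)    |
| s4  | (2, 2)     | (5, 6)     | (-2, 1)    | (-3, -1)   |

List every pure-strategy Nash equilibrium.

(s2, t3) and (s4, t2)

Check mutual best responses: a cell is a NE iff neither player can gain by unilaterally deviating.
Country 1's best responses — vs t1: s1 (payoff 5); vs t2: s4 (payoff 5); vs t3: s2 (payoff 3); vs t4: s1 (payoff 6).
Country 2's best responses — vs s1: t3 (payoff 5); vs s2: t3 (payoff 5); vs s3: t2 (payoff 5); vs s4: t2 (payoff 6).
Mutual best responses occur at (s2, t3) and (s4, t2); at each, neither player gains by switching.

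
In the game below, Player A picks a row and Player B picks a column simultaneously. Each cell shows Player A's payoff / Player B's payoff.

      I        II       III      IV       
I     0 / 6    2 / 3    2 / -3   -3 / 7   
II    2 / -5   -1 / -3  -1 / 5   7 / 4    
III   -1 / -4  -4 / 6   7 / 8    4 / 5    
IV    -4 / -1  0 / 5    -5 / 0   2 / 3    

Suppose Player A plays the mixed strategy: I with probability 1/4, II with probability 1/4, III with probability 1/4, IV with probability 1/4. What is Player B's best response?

Player B's best reply maximizes expected payoff against the mix.
I: (1/4)·6 + (1/4)·(-5) + (1/4)·(-4) + (1/4)·(-1) = -1
II: (1/4)·3 + (1/4)·(-3) + (1/4)·6 + (1/4)·5 = 11/4
III: (1/4)·(-3) + (1/4)·5 + (1/4)·8 + (1/4)·0 = 5/2
IV: (1/4)·7 + (1/4)·4 + (1/4)·5 + (1/4)·3 = 19/4
Highest expected payoff is 19/4, from IV.

IV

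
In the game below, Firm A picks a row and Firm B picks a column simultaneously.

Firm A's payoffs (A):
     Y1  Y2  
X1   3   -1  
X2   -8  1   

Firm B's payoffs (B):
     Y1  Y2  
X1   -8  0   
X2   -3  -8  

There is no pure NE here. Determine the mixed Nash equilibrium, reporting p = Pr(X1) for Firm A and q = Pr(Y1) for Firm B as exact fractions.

In a mixed NE each player is indifferent between their pure strategies, so the opponent's mix sets the indifference.
Firm B indifferent between Y1 and Y2: p·(-8) + (1−p)·(-3) = p·0 + (1−p)·(-8) ⟹ (-3) + (-5)p = (-8) + 8p ⟹ p = 5/13.
Firm A indifferent between X1 and X2: q·3 + (1−q)·(-1) = q·(-8) + (1−q)·1 ⟹ (-1) + 4q = 1 + (-9)q ⟹ q = 2/13.

p = 5/13, q = 2/13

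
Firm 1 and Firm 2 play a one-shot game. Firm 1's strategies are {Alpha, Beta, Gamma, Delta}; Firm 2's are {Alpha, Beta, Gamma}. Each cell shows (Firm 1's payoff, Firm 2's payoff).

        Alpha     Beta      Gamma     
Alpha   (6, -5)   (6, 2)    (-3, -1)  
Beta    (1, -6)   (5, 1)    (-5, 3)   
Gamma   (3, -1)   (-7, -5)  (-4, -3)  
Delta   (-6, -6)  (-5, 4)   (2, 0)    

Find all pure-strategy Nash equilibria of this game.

(Alpha, Beta)

Find each player's best response to every opponent strategy; NE are the intersections.
Firm 1's best responses — vs Alpha: Alpha (payoff 6); vs Beta: Alpha (payoff 6); vs Gamma: Delta (payoff 2).
Firm 2's best responses — vs Alpha: Beta (payoff 2); vs Beta: Gamma (payoff 3); vs Gamma: Alpha (payoff -1); vs Delta: Beta (payoff 4).
The only mutual best response is (Alpha, Beta); neither player gains by switching there.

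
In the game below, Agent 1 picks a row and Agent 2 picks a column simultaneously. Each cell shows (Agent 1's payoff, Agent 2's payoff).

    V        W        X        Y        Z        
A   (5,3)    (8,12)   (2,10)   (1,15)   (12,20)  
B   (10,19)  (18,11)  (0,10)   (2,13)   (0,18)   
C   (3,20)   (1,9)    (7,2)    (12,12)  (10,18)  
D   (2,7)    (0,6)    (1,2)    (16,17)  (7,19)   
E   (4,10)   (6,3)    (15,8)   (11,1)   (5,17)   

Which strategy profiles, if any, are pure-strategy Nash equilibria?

Check mutual best responses: a cell is a NE iff neither player can gain by unilaterally deviating.
Agent 1's best responses — vs V: B (payoff 10); vs W: B (payoff 18); vs X: E (payoff 15); vs Y: D (payoff 16); vs Z: A (payoff 12).
Agent 2's best responses — vs A: Z (payoff 20); vs B: V (payoff 19); vs C: V (payoff 20); vs D: Z (payoff 19); vs E: Z (payoff 17).
Mutual best responses occur at (A, Z) and (B, V); at each, neither player gains by switching.

(A, Z) and (B, V)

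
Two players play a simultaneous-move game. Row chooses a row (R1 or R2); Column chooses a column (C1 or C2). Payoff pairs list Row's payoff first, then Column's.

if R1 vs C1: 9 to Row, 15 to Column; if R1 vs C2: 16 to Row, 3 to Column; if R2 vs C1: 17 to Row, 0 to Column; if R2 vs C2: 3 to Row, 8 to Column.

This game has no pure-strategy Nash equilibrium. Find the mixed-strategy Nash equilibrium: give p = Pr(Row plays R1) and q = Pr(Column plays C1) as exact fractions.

In a mixed NE each player is indifferent between their pure strategies, so the opponent's mix sets the indifference.
Column indifferent between C1 and C2: p·15 + (1−p)·0 = p·3 + (1−p)·8 ⟹ 0 + 15p = 8 + (-5)p ⟹ p = 2/5.
Row indifferent between R1 and R2: q·9 + (1−q)·16 = q·17 + (1−q)·3 ⟹ 16 + (-7)q = 3 + 14q ⟹ q = 13/21.

p = 2/5, q = 13/21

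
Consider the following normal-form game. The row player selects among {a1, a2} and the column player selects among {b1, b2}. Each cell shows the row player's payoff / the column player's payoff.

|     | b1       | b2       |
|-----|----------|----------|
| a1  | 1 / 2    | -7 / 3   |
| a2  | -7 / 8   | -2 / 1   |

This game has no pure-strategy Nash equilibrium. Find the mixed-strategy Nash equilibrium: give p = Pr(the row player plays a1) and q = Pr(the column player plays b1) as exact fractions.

Each player's mixing probability is pinned down by making the *other* player indifferent.
The column player indifferent between b1 and b2: p·2 + (1−p)·8 = p·3 + (1−p)·1 ⟹ 8 + (-6)p = 1 + 2p ⟹ p = 7/8.
The row player indifferent between a1 and a2: q·1 + (1−q)·(-7) = q·(-7) + (1−q)·(-2) ⟹ (-7) + 8q = (-2) + (-5)q ⟹ q = 5/13.

p = 7/8, q = 5/13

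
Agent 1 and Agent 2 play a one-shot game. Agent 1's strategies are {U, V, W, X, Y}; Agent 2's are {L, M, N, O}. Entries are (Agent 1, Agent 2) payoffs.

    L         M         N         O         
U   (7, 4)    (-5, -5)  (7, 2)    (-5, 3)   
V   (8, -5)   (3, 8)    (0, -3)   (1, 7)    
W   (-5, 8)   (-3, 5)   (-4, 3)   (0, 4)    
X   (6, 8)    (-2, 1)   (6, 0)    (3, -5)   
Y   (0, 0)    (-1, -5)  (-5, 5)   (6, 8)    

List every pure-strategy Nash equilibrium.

Find each player's best response to every opponent strategy; NE are the intersections.
Agent 1's best responses — vs L: V (payoff 8); vs M: V (payoff 3); vs N: U (payoff 7); vs O: Y (payoff 6).
Agent 2's best responses — vs U: L (payoff 4); vs V: M (payoff 8); vs W: L (payoff 8); vs X: L (payoff 8); vs Y: O (payoff 8).
Mutual best responses occur at (V, M) and (Y, O); at each, neither player gains by switching.

(V, M) and (Y, O)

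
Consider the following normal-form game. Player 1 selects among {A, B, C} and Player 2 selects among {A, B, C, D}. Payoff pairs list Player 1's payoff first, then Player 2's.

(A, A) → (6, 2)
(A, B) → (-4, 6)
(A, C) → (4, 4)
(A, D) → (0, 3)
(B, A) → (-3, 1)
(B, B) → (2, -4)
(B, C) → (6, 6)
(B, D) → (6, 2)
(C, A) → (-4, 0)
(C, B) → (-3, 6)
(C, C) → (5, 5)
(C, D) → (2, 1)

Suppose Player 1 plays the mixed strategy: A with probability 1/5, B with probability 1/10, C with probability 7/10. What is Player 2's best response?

B

Player 2's best reply maximizes expected payoff against the mix.
A: (1/5)·2 + (1/10)·1 + (7/10)·0 = 1/2
B: (1/5)·6 + (1/10)·(-4) + (7/10)·6 = 5
C: (1/5)·4 + (1/10)·6 + (7/10)·5 = 49/10
D: (1/5)·3 + (1/10)·2 + (7/10)·1 = 3/2
Highest expected payoff is 5, from B.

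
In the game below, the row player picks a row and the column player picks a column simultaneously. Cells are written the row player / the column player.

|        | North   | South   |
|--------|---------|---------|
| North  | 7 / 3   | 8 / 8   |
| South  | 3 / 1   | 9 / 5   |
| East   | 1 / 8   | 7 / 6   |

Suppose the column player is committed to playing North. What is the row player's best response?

North

With the column player fixed at North, the row player's payoffs are: North → 7, South → 3, East → 1.
The maximum is 7, achieved by North.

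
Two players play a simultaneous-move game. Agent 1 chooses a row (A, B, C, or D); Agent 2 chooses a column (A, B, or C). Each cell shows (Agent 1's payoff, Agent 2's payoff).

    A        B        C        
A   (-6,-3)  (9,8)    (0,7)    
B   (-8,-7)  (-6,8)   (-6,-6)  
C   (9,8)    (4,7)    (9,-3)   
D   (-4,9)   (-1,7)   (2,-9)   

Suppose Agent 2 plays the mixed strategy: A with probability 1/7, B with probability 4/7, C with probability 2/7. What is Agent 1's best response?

C

Agent 1's best reply maximizes expected payoff against the mix.
A: (1/7)·(-6) + (4/7)·9 + (2/7)·0 = 30/7
B: (1/7)·(-8) + (4/7)·(-6) + (2/7)·(-6) = -44/7
C: (1/7)·9 + (4/7)·4 + (2/7)·9 = 43/7
D: (1/7)·(-4) + (4/7)·(-1) + (2/7)·2 = -4/7
Highest expected payoff is 43/7, from C.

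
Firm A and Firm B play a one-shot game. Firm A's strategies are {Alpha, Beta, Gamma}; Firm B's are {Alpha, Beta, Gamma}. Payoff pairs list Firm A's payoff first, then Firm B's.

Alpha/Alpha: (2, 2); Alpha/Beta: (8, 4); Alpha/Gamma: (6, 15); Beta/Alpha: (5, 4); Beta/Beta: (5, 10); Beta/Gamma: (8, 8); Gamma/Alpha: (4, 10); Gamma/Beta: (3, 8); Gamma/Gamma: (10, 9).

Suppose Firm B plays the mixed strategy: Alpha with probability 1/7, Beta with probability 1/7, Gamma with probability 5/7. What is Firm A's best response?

Gamma

Firm A's best reply maximizes expected payoff against the mix.
Alpha: (1/7)·2 + (1/7)·8 + (5/7)·6 = 40/7
Beta: (1/7)·5 + (1/7)·5 + (5/7)·8 = 50/7
Gamma: (1/7)·4 + (1/7)·3 + (5/7)·10 = 57/7
Highest expected payoff is 57/7, from Gamma.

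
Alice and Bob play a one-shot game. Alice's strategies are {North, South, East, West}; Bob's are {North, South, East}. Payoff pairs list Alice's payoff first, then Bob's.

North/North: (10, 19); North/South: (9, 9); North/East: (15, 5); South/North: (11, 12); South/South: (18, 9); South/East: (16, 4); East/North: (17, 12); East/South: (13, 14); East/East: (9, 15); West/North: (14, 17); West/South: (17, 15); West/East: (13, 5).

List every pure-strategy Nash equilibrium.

None

Find each player's best response to every opponent strategy; NE are the intersections.
Alice's best responses — vs North: East (payoff 17); vs South: South (payoff 18); vs East: South (payoff 16).
Bob's best responses — vs North: North (payoff 19); vs South: North (payoff 12); vs East: East (payoff 15); vs West: North (payoff 17).
No cell has both players best-responding. For instance, Alice's best reply to South is South, but against South Bob prefers North over South.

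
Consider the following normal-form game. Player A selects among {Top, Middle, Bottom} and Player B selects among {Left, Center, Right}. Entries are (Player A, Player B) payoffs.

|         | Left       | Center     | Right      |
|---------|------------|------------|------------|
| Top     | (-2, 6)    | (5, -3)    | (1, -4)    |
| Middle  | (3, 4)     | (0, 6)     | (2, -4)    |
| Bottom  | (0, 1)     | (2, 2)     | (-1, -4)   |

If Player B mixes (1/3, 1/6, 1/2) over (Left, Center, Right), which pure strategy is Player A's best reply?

Player A's best reply maximizes expected payoff against the mix.
Top: (1/3)·(-2) + (1/6)·5 + (1/2)·1 = 2/3
Middle: (1/3)·3 + (1/6)·0 + (1/2)·2 = 2
Bottom: (1/3)·0 + (1/6)·2 + (1/2)·(-1) = -1/6
Highest expected payoff is 2, from Middle.

Middle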